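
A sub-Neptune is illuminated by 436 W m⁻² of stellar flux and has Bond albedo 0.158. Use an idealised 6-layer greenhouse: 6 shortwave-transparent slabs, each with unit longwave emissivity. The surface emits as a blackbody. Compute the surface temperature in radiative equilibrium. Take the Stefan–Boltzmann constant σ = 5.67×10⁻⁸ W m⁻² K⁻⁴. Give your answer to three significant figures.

326 K

The effective emission temperature is T_e = [S(1−α)/(4σ)]^¼ = 200.6 K.
With N = 6 opaque layers, T_s = (N+1)^(1/4)·T_e = 7^(1/4)·200.6 = 326.3 K.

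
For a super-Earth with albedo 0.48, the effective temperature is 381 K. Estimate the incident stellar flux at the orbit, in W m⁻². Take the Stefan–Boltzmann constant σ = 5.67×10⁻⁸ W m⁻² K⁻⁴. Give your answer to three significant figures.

9190 W m⁻²

From S(1−α)/4 = σT⁴: S = 4σT⁴/(1−α).
The emitted flux is σT⁴ = 1195 W m⁻².
S = 4·1195/0.52 = 9191 W m⁻².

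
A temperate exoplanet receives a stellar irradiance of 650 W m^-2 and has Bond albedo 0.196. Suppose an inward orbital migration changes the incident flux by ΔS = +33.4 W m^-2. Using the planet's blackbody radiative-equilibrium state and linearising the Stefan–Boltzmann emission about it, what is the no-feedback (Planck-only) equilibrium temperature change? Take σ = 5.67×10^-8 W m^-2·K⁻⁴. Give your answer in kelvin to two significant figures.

The baseline emission temperature is T_e = 219.1 K.
Only a fraction (1−α) is absorbed and it's spread over 4πR², so ΔF = (1−α)ΔS/4 = 6.713 W m^-2.
Planck response: λ_P = 4σT_e³ = 4·5.67×10⁻⁸·(219.1)³ = 2.385 W m^-2/K.
So ΔT₀ = 6.713/2.385 = 2.81 K.

2.8 kelvin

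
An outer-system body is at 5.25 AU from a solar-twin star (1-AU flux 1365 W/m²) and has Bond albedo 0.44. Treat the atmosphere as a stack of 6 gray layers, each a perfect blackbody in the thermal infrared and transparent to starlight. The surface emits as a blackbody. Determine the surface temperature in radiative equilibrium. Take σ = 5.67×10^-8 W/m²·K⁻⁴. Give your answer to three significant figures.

Irradiance scales as 1/d², so S = 1365 W/m² × (1/5.25)² = 49.52 W/m².
Top-of-atmosphere balance: σT_e⁴ = S(1−α)/4 = 6.933 W/m² → T_e = 105.2 K.
With N = 6 opaque layers, T_s = (N+1)^(1/4)·T_e = 7^(1/4)·105.2 = 171.0 K.

171 K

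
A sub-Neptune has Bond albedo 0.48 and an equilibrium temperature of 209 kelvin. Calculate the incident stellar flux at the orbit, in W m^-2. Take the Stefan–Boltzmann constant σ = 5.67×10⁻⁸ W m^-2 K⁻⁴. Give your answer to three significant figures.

832 W m^-2

Invert the energy balance for S: S = 4σT⁴/(1−α).
The emitted flux is σT⁴ = 108.2 W m^-2.
So S = 4×108.2/(1−0.48) = 832.2 W m^-2.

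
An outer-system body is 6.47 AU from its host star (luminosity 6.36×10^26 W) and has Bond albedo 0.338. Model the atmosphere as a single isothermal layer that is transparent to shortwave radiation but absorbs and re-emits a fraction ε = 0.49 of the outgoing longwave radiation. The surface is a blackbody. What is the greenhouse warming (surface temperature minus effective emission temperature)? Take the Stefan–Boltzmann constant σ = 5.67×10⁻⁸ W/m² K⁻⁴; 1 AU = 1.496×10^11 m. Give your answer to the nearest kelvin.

d = 6.47 × 1.496×10^11 m = 9.679×10^11 m.
S = L/(4πd²) = 54.02 W/m².
The planet radiates to space at T_e = [S(1−α)/(4σ)]^(1/4) = 112.1 K.
For a single slab of emissivity ε, T_s⁴ = 2T_e⁴/(2−ε); thus T_s = 112.1·(1.325)^(1/4) = 120.2 K.
T_s − T_e = 120.2 − 112.1 = 8.156 K.

8 K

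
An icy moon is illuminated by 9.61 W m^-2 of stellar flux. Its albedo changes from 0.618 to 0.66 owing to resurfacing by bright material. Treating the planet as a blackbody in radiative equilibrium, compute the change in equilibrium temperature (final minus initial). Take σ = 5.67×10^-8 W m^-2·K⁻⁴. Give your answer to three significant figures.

-1.82 K

Initial: T₁ = [S(1−0.618)/(4σ)]^(1/4) = 63.43 K.
With α = 0.66, T₂ = 61.61 K.
Change: 61.61 − 63.43 = -1.820 K.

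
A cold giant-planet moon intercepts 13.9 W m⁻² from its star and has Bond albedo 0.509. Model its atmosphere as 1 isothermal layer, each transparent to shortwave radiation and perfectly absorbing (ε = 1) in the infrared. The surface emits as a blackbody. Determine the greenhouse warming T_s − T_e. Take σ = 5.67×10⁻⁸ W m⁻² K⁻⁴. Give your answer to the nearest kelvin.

14 K

The effective emission temperature is T_e = [S(1−α)/(4σ)]^¼ = 74.07 K.
T_s = (N+1)^(1/4)·T_e = 88.08 K.
Warming: T_s − T_e = 14.01 K.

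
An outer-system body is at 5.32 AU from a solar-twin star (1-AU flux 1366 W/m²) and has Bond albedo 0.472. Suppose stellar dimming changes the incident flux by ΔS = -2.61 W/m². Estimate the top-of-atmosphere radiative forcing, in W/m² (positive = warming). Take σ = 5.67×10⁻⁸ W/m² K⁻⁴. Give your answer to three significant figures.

-0.345 W/m²

Flux at the orbit: S = 1366/(5.32)² = 48.26 W/m².
Only a fraction (1−α) is absorbed and it's spread over 4πR², so ΔF = (1−α)ΔS/4 = -0.3445 W/m².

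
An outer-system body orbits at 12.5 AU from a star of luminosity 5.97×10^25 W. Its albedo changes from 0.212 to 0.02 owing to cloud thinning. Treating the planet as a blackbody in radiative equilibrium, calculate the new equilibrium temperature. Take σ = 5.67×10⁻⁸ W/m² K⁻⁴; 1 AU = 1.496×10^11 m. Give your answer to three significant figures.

Orbital distance: d = 12.5 AU = 1.870×10^12 m.
Spreading L over a sphere of radius d: S = 5.97×10^25/(4π·1.87×10^12²) = 1.359 W/m².
T₂ = [S(1−α₂)/(4σ)]^(1/4) = [1.359·0.98/(4σ)]^(1/4) = 49.22 K.

49.2 K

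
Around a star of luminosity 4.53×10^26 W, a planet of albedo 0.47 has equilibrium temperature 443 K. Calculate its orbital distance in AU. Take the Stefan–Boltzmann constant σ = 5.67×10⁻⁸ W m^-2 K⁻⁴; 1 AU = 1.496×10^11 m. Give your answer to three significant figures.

0.313 AU

Required flux: S = 4σT⁴/(1−α) = 16480 W m^-2.
From L = 4πd²S, d = √(4.53×10^26/(4π·16480)) = 4.677×10^10 m = 0.3126 AU.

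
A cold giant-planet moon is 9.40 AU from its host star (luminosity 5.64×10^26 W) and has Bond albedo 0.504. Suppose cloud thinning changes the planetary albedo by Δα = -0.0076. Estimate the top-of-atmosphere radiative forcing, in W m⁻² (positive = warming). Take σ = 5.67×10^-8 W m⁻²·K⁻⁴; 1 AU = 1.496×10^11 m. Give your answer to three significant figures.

Orbital distance: d = 9.40 AU = 1.406×10^12 m.
S = L/(4πd²) = 22.70 W m⁻².
The change in absorbed flux is Δ[S(1−α)/4] = −SΔα/4 = 0.04312 W m⁻².

0.0431 W m⁻²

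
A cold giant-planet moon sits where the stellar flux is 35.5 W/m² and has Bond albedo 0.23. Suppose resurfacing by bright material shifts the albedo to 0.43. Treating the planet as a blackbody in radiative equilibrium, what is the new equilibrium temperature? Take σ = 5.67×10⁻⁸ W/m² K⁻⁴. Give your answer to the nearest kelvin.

97 K

With the new albedo, S(1−α₂)/4 = 5.059 W/m², so T₂ = 97.19 K.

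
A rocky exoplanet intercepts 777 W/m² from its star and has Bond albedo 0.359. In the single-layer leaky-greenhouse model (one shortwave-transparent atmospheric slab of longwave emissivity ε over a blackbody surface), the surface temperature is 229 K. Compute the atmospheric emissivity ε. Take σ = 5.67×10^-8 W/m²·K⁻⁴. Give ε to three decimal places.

0.403

Effective temperature: T_e = [S(1−α)/(4σ)]^(1/4) = 216.5 K.
Inverting T_s⁴ = 2T_e⁴/(2−ε): (T_e/T_s)⁴ = 0.7985, so ε = 2(1 − 0.7985) = 0.4029.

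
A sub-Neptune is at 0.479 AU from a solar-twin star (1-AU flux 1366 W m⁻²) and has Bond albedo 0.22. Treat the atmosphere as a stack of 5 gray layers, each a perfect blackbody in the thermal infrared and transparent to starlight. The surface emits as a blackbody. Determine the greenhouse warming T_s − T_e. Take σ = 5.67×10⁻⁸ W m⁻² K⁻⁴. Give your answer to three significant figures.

214 K

By the inverse-square law, S = 1366/0.479² = 5954 W m⁻².
Top-of-atmosphere balance: σT_e⁴ = S(1−α)/4 = 1161 W m⁻² → T_e = 378.3 K.
T_s = (N+1)^(1/4)·T_e = 592.0 K.
So the greenhouse effect raises the surface by 592.0 − 378.3 = 213.8 K.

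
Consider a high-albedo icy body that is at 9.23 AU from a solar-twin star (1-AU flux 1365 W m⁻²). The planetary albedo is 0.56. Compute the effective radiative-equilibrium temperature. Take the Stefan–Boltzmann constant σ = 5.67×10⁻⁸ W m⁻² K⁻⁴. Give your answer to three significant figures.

74.7 kelvin

Flux at the orbit: S = 1365/(9.23)² = 16.02 W m⁻².
Averaging over the sphere, the absorbed flux is S(1−α)/4 = 1.762 W m⁻².
Set σT⁴ = 1.762 → T = (1.762/σ)^(1/4) = 74.67 K.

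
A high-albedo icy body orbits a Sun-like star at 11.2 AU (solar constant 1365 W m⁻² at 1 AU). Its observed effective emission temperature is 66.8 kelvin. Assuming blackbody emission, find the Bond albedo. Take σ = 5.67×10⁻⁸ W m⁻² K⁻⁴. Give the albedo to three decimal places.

By the inverse-square law, S = 1365/11.2² = 10.88 W m⁻².
Rearranging the radiative balance, α = 1 − 4σT⁴/S.
4σT⁴ = 4·5.67×10⁻⁸·(66.8)⁴ = 4.516 W m⁻².
1−α = 4.516/10.88 = 0.4150, so α = 0.5850.

0.585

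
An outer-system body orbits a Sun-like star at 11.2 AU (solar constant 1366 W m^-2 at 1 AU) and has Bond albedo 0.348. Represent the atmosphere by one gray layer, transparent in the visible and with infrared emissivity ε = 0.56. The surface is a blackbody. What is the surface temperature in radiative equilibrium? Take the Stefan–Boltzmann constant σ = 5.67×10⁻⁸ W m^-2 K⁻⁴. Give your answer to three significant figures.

Irradiance scales as 1/d², so S = 1366 W m^-2 × (1/11.2)² = 10.89 W m^-2.
Effective emission temperature (TOA balance): σT_e⁴ = S(1−α)/4 = 1.775 W m^-2 → T_e = 74.80 K.
Surface balance with a leaky layer gives σT_s⁴ = σT_e⁴·2/(2−ε), so T_s = T_e·[2/(2−0.56)]^(1/4) = 81.20 K.

81.2 K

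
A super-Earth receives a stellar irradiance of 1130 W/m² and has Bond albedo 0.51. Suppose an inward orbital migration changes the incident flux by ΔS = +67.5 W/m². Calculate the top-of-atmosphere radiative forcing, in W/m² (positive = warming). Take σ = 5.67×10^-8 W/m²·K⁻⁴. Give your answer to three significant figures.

ΔF = Δ[S(1−α)]/4 = (1−0.51)·+67.5/4 = 8.269 W/m².

8.27 W/m²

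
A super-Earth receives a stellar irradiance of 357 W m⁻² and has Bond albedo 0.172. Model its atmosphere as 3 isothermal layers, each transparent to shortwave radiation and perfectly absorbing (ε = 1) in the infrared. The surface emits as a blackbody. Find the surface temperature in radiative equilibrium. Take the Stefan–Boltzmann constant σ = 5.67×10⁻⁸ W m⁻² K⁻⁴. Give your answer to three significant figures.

269 kelvin

OLR = S(1−α)/4 = 73.90 W m⁻²; the top layer radiates at T_e = 190.0 K.
With N = 3 opaque layers, T_s = (N+1)^(1/4)·T_e = 4^(1/4)·190.0 = 268.7 K.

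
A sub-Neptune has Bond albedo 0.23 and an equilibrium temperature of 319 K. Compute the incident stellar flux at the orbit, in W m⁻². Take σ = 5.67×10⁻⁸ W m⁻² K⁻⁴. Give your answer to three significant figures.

3050 W m⁻²

Invert the energy balance for S: S = 4σT⁴/(1−α).
The emitted flux is σT⁴ = 587.1 W m⁻².
S = 4·587.1/0.77 = 3050 W m⁻².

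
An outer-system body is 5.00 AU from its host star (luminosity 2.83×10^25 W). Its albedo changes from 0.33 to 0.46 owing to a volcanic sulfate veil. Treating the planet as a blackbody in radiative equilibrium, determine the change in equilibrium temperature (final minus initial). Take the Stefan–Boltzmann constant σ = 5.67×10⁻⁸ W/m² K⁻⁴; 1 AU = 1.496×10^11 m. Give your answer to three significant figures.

-3.08 kelvin

d = 5.00 × 1.496×10^11 m = 7.480×10^11 m.
Flux at the orbit: S = L/(4πd²) = 2.83×10^25/(4π·(7.48×10^11)²) = 4.025 W/m².
Initial: T₁ = [S(1−0.33)/(4σ)]^(1/4) = 58.72 K.
Final:   T₂ = [S(1−0.46)/(4σ)]^(1/4) = 55.64 K.
ΔT = T₂ − T₁ = -3.083 K.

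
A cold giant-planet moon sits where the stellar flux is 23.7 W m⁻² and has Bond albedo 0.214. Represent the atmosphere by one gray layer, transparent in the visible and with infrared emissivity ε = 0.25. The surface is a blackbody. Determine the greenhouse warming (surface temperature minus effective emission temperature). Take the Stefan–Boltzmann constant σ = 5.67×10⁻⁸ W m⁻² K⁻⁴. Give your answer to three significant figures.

The planet radiates to space at T_e = [S(1−α)/(4σ)]^(1/4) = 95.20 K.
For a single slab of emissivity ε, T_s⁴ = 2T_e⁴/(2−ε); thus T_s = 95.20·(1.143)^(1/4) = 98.43 K.
T_s − T_e = 98.43 − 95.20 = 3.232 K.

3.23 kelvin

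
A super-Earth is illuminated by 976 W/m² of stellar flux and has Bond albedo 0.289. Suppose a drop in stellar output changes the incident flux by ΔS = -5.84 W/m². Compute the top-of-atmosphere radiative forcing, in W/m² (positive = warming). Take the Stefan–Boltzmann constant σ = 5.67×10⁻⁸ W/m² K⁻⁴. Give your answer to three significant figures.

-1.04 W/m²

ΔF = Δ[S(1−α)]/4 = (1−0.289)·-5.84/4 = -1.038 W/m².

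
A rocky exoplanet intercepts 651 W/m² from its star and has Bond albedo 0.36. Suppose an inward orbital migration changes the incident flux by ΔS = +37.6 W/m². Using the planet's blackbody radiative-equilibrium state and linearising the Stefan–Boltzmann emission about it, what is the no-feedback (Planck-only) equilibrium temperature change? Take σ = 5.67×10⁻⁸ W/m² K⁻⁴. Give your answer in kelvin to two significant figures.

3.0 K

Reference equilibrium: T_e = [S(1−α)/(4σ)]^(1/4) = 207.0 K.
TOA radiative forcing: ΔF = (1−α)ΔS/4 = 0.64·(+37.6)/4 = 6.016 W/m².
Linearising σT⁴ gives d(σT⁴)/dT = 4σT_e³ = 2.012 W/m² per K.
So ΔT₀ = 6.016/2.012 = 2.99 K.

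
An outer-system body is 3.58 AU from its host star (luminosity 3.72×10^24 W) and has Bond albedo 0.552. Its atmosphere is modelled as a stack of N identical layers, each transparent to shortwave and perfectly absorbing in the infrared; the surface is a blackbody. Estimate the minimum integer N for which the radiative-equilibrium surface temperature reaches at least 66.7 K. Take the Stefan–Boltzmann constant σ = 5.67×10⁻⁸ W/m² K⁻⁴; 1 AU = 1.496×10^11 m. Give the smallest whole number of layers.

9

d = 3.58 × 1.496×10^11 m = 5.356×10^11 m.
S = L/(4πd²) = 1.032 W/m².
Top-of-atmosphere balance: σT_e⁴ = S(1−α)/4 = 0.1156 W/m² → T_e = 37.79 K.
Since T_s⁴ = (N+1)T_e⁴, we need N ≥ (T_s/T_e)⁴ − 1 = 8.709.
So N ≥ 8.709; the smallest integer is N = 9.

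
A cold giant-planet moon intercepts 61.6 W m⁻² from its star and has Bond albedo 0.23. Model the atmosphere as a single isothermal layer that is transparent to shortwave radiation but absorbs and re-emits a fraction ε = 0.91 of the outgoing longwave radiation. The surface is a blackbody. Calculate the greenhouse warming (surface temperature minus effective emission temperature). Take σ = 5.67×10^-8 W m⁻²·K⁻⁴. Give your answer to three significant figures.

The planet radiates to space at T_e = [S(1−α)/(4σ)]^(1/4) = 120.3 K.
Surface balance with a leaky layer gives σT_s⁴ = σT_e⁴·2/(2−ε), so T_s = T_e·[2/(2−0.91)]^(1/4) = 140.0 K.
The atmosphere warms the surface by 19.71 K.

19.7 K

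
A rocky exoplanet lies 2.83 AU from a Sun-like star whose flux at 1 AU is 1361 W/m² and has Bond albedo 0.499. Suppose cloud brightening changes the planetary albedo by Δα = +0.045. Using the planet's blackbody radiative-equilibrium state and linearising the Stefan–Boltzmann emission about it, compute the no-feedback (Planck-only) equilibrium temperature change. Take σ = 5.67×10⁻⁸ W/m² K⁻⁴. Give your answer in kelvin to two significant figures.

-3.1 K

Flux at the orbit: S = 1361/(2.83)² = 169.9 W/m².
Unperturbed T_e = [169.9·(1−0.499)/(4σ)]^¼ = 139.2 K.
ΔF = −(S/4)Δα = −(169.9/4)×(+0.045) = -1.912 W/m².
Planck response: λ_P = 4σT_e³ = 4·5.67×10⁻⁸·(139.2)³ = 0.6117 W/m²/K.
ΔT₀ = ΔF/λ_P = -1.912/0.6117 = -3.13 K.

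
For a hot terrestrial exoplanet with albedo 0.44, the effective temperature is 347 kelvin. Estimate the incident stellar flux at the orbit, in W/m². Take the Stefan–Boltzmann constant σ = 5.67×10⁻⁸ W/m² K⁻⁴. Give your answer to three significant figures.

From S(1−α)/4 = σT⁴: S = 4σT⁴/(1−α).
σT⁴ = 5.67×10⁻⁸·(347)⁴ = 822.1 W/m².
S = 4·822.1/0.56 = 5872 W/m².

5870 W/m²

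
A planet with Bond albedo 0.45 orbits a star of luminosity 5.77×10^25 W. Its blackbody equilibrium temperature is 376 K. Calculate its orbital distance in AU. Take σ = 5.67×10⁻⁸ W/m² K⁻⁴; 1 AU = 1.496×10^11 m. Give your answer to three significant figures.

Energy balance gives S = 4σT⁴/(1−α) = 8242 W/m².
From L = 4πd²S, d = √(5.77×10^25/(4π·8242)) = 2.360×10^10 m = 0.1578 AU.

0.158 AU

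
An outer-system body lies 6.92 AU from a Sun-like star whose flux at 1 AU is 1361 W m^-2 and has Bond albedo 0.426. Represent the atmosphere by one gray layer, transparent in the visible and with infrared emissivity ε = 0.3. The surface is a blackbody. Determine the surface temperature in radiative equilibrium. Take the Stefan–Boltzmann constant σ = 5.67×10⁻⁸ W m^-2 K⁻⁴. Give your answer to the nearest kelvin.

96 kelvin

By the inverse-square law, S = 1361/6.92² = 28.42 W m^-2.
At the top of the atmosphere, σT_e⁴ = S(1−α)/4 = 4.078 W m^-2, giving T_e = 92.09 K.
The surface balance (absorbed SW + ε·downward IR = σT_s⁴) with T_a⁴ = T_s⁴/2 reduces to T_s = T_e·[2/(2−ε)]^¼ = 95.91 K.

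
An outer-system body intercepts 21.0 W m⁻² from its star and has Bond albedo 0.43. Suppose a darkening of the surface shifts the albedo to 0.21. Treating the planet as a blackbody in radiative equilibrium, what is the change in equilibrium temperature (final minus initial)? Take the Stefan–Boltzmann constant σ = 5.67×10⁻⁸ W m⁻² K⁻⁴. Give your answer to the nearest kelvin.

7 kelvin

Initial: T₁ = [S(1−0.43)/(4σ)]^(1/4) = 85.23 K.
After:  T₂ = [21.00·0.79/(4σ)]^(1/4) = 92.48 K.
ΔT = T₂ − T₁ = 7.247 K.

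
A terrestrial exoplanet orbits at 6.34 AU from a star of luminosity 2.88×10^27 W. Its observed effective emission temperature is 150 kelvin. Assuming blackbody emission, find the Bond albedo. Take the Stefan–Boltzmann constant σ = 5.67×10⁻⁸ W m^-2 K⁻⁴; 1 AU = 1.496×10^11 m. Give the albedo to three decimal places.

Orbital distance: d = 6.34 AU = 9.485×10^11 m.
S = L/(4πd²) = 254.8 W m^-2.
Energy balance: S(1−α)/4 = σT⁴, so 1−α = 4σT⁴/S.
σT⁴ = 28.70 W m^-2, so 4σT⁴ = 114.8 W m^-2.
1−α = 114.8/254.8 = 0.4507, so α = 0.5493.

0.549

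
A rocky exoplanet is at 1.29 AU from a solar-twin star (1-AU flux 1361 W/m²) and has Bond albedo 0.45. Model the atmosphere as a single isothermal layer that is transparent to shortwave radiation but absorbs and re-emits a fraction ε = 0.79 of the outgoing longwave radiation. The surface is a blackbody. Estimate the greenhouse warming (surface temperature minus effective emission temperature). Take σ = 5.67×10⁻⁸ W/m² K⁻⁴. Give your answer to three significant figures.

Flux at the orbit: S = 1361/(1.29)² = 817.9 W/m².
Effective emission temperature (TOA balance): σT_e⁴ = S(1−α)/4 = 112.5 W/m² → T_e = 211.0 K.
Surface balance with a leaky layer gives σT_s⁴ = σT_e⁴·2/(2−ε), so T_s = T_e·[2/(2−0.79)]^(1/4) = 239.3 K.
Greenhouse warming: T_s − T_e = 28.25 K.

28.2 K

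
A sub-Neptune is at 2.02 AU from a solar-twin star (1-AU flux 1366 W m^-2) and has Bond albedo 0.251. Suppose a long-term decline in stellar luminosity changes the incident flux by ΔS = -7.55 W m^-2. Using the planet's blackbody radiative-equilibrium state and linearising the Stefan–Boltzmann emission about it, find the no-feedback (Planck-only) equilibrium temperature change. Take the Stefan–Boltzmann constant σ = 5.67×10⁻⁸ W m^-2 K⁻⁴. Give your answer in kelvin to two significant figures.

-1.0 kelvin

Flux at the orbit: S = 1366/(2.02)² = 334.8 W m^-2.
Unperturbed T_e = [334.8·(1−0.251)/(4σ)]^¼ = 182.3 K.
Only a fraction (1−α) is absorbed and it's spread over 4πR², so ΔF = (1−α)ΔS/4 = -1.414 W m^-2.
Planck response: λ_P = 4σT_e³ = 4·5.67×10⁻⁸·(182.3)³ = 1.375 W m^-2/K.
So ΔT₀ = -1.414/1.375 = -1.03 K.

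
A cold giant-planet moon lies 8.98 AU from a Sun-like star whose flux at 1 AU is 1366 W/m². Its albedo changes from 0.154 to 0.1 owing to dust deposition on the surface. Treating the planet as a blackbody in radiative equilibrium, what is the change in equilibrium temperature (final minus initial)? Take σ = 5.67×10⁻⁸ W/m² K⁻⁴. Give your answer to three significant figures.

Flux at the orbit: S = 1366/(8.98)² = 16.94 W/m².
With α = 0.154, T₁ = 89.16 K.
After:  T₂ = [16.94·0.9/(4σ)]^(1/4) = 90.55 K.
Change: 90.55 − 89.16 = 1.390 K.

1.39 kelvin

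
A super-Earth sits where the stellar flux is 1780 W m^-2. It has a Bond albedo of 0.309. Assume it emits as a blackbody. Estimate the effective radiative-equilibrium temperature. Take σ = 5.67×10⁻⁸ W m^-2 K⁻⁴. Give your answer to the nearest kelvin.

271 K

Averaging over the sphere, the absorbed flux is S(1−α)/4 = 307.5 W m^-2.
Set σT⁴ = 307.5 → T = (307.5/σ)^(1/4) = 271.4 K.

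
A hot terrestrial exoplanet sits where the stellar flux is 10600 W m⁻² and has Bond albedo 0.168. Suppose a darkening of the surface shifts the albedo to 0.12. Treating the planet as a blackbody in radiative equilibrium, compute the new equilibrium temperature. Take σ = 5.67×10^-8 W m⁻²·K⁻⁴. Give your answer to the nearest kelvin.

With the new albedo, S(1−α₂)/4 = 2332 W m⁻², so T₂ = 450.3 K.

450 kelvin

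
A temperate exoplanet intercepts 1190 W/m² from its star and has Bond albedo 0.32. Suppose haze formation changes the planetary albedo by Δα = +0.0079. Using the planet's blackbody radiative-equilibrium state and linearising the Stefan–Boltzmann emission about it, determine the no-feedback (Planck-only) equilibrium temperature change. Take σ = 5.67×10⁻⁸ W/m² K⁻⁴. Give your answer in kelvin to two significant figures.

Reference equilibrium: T_e = [S(1−α)/(4σ)]^(1/4) = 244.4 K.
TOA radiative forcing: ΔF = −S·Δα/4 = −1190·(+0.0079)/4 = -2.350 W/m².
The Planck feedback parameter is 4σT_e³ = 3.311 W/m²/K.
ΔT₀ = ΔF/λ_P = -2.350/3.311 = -0.710 K.

-0.71 K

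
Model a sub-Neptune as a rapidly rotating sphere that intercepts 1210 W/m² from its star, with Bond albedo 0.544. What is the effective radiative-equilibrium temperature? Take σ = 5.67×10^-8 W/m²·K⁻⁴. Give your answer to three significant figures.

Absorbed flux (global mean): S(1−α)/4 = 1210·0.456/4 = 137.9 W/m².
Balancing against σT⁴: T = (137.9/5.67×10⁻⁸)^(1/4) = 222.1 K.

222 K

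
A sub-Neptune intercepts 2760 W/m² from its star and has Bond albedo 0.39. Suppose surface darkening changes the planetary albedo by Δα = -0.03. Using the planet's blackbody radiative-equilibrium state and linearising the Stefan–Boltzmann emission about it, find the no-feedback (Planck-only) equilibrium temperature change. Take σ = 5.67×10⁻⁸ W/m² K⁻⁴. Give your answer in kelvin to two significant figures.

3.6 K

Unperturbed T_e = [2760·(1−0.39)/(4σ)]^¼ = 293.5 K.
ΔF = −(S/4)Δα = −(2760/4)×(-0.03) = 20.70 W/m².
Planck response: λ_P = 4σT_e³ = 4·5.67×10⁻⁸·(293.5)³ = 5.736 W/m²/K.
Hence the no-feedback warming is ΔF/(4σT_e³) = 3.61 K.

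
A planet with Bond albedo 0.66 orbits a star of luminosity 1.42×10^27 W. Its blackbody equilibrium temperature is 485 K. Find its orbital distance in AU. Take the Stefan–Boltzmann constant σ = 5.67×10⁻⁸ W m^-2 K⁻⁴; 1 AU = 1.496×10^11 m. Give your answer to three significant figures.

The flux needed for this T is 4σT⁴/(1−0.66) = 36910 W m^-2.
Then d = [L/(4πS)]^(1/2) = 5.533×10^10 m, i.e. 0.3699 AU.

0.370 AU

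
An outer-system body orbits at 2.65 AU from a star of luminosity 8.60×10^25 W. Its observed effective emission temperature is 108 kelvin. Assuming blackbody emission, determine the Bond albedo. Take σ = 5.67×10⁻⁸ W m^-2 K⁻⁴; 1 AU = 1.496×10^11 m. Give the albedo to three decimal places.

0.291

Orbital distance: d = 2.65 AU = 3.964×10^11 m.
Spreading L over a sphere of radius d: S = 8.60×10^25/(4π·3.96×10^11²) = 43.54 W m^-2.
From σT⁴ = S(1−α)/4 we invert for α: 1−α = 4σT⁴/S.
4σT⁴ = 4·5.67×10⁻⁸·(108)⁴ = 30.86 W m^-2.
Hence α = 1 − 30.86/43.54 = 0.2914.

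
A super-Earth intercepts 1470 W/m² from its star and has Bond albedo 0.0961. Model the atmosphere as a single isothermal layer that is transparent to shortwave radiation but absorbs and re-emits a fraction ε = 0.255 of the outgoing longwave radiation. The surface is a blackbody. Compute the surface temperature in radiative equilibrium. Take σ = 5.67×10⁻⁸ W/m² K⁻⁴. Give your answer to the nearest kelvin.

286 K

At the top of the atmosphere, σT_e⁴ = S(1−α)/4 = 332.2 W/m², giving T_e = 276.7 K.
For a single slab of emissivity ε, T_s⁴ = 2T_e⁴/(2−ε); thus T_s = 276.7·(1.146)^(1/4) = 286.3 K.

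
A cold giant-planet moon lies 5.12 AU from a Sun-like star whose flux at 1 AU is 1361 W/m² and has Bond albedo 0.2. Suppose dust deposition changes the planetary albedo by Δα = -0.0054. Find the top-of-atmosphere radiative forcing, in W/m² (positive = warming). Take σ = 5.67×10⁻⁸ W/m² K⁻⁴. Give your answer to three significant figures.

0.0701 W/m²

Irradiance scales as 1/d², so S = 1361 W/m² × (1/5.12)² = 51.92 W/m².
TOA radiative forcing: ΔF = −S·Δα/4 = −51.92·(-0.0054)/4 = 0.07009 W/m².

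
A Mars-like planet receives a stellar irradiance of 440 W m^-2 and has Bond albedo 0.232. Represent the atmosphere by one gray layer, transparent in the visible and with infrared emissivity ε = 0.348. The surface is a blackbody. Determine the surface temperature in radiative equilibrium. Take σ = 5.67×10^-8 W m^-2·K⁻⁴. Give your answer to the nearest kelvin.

206 kelvin

Effective emission temperature (TOA balance): σT_e⁴ = S(1−α)/4 = 84.48 W m^-2 → T_e = 196.5 K.
The surface balance (absorbed SW + ε·downward IR = σT_s⁴) with T_a⁴ = T_s⁴/2 reduces to T_s = T_e·[2/(2−ε)]^¼ = 206.1 K.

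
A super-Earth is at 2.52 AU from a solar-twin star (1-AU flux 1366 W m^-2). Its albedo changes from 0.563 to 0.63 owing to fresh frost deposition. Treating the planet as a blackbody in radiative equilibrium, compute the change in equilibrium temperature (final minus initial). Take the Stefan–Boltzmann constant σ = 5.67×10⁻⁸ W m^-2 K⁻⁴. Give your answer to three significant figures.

-5.81 K

Irradiance scales as 1/d², so S = 1366 W m^-2 × (1/2.52)² = 215.1 W m^-2.
With α = 0.563, T₁ = 142.7 K.
With α = 0.63, T₂ = 136.9 K.
ΔT = T₂ − T₁ = -5.815 K.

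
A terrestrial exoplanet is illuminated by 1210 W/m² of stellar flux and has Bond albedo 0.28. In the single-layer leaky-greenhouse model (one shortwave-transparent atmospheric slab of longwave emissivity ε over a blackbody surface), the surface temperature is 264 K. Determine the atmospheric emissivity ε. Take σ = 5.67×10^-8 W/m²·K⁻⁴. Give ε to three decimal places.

0.418

First, T_e = [1210·(1−0.28)/(4σ)]^(1/4) = 249.0 K.
Inverting T_s⁴ = 2T_e⁴/(2−ε): (T_e/T_s)⁴ = 0.7908, so ε = 2(1 − 0.7908) = 0.4184.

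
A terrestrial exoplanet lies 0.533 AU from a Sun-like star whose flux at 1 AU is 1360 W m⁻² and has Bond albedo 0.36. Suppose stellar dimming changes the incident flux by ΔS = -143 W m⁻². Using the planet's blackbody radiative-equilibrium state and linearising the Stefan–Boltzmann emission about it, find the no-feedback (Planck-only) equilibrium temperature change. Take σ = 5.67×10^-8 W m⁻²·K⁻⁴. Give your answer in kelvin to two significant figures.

-2.5 K

Flux at the orbit: S = 1360/(0.533)² = 4787 W m⁻².
The baseline emission temperature is T_e = 340.9 K.
ΔF = Δ[S(1−α)]/4 = (1−0.36)·-143/4 = -22.88 W m⁻².
Linearising σT⁴ gives d(σT⁴)/dT = 4σT_e³ = 8.987 W m⁻² per K.
So ΔT₀ = -22.88/8.987 = -2.55 K.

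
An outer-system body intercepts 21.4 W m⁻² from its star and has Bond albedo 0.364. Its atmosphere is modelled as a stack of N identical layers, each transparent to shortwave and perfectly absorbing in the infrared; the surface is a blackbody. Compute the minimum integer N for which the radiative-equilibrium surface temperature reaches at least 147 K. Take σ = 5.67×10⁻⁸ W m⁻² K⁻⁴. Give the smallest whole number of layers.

7

OLR = S(1−α)/4 = 3.403 W m⁻²; the top layer radiates at T_e = 88.02 K.
T_s = (N+1)^(1/4)·T_e ≥ 147 K requires N+1 ≥ (T_s/T_e)⁴ = (147/88.02)⁴ = 7.781.
Rounding up, N = 7.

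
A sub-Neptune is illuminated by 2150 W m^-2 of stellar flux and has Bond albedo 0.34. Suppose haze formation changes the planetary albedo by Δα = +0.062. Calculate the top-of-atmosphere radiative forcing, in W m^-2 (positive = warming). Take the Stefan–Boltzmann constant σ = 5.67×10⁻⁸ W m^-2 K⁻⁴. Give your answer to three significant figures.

-33.3 W m^-2

The change in absorbed flux is Δ[S(1−α)/4] = −SΔα/4 = -33.33 W m^-2.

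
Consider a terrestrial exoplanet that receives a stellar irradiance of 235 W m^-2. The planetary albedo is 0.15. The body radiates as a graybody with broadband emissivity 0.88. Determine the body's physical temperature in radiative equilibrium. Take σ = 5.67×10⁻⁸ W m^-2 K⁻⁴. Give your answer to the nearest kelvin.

The planet absorbs (1−α)S over its disc πR² and re-emits over 4πR², so the mean absorbed flux is (1−0.15)·235.0/4 = 49.94 W m^-2.
Equating to εσT⁴ with ε = 0.88: T = (49.94/0.88σ)^(1/4) = 177.9 K.

178 kelvin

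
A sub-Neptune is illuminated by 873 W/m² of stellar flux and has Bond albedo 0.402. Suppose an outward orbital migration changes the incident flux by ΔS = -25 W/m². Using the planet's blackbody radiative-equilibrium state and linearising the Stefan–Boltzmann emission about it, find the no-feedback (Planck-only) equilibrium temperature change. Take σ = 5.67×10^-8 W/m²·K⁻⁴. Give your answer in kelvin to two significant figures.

Unperturbed T_e = [873.0·(1−0.402)/(4σ)]^¼ = 219.0 K.
TOA radiative forcing: ΔF = (1−α)ΔS/4 = 0.598·(-25)/4 = -3.737 W/m².
Planck response: λ_P = 4σT_e³ = 4·5.67×10⁻⁸·(219.0)³ = 2.383 W/m²/K.
ΔT₀ = ΔF/λ_P = -3.737/2.383 = -1.57 K.

-1.6 K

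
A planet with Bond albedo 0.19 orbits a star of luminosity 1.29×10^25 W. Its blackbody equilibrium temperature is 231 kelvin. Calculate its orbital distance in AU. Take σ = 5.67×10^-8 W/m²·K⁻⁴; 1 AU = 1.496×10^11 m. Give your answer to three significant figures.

0.240 AU

Energy balance gives S = 4σT⁴/(1−α) = 797.3 W/m².
S = L/(4πd²) → d = √(L/4πS) = √(1.29×10^25/(4π·797.3)) = 3.588×10^10 m = 0.2399 AU.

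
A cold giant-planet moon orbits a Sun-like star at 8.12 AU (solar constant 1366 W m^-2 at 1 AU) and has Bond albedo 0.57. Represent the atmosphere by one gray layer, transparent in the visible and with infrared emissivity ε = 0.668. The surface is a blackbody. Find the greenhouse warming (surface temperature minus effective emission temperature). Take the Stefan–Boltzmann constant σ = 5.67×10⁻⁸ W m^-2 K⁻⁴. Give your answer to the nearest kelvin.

Flux at the orbit: S = 1366/(8.12)² = 20.72 W m^-2.
Effective emission temperature (TOA balance): σT_e⁴ = S(1−α)/4 = 2.227 W m^-2 → T_e = 79.17 K.
For a single slab of emissivity ε, T_s⁴ = 2T_e⁴/(2−ε); thus T_s = 79.17·(1.502)^(1/4) = 87.63 K.
The atmosphere warms the surface by 8.468 K.

8 kelvin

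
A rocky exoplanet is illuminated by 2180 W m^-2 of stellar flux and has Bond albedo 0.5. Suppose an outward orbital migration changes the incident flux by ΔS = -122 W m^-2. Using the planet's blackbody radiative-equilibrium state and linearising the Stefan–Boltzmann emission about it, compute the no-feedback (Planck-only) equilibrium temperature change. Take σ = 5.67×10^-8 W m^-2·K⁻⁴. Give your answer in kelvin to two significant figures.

-3.7 K

Reference equilibrium: T_e = [S(1−α)/(4σ)]^(1/4) = 263.3 K.
Only a fraction (1−α) is absorbed and it's spread over 4πR², so ΔF = (1−α)ΔS/4 = -15.25 W m^-2.
Planck response: λ_P = 4σT_e³ = 4·5.67×10⁻⁸·(263.3)³ = 4.140 W m^-2/K.
Hence the no-feedback warming is ΔF/(4σT_e³) = -3.68 K.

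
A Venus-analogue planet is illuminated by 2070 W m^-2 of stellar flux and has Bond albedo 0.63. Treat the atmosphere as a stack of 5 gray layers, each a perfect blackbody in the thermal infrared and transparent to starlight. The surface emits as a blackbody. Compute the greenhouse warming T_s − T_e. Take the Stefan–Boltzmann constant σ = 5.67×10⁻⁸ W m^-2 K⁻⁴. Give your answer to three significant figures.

The effective emission temperature is T_e = [S(1−α)/(4σ)]^¼ = 241.1 K.
T_s = (N+1)^(1/4)·T_e = 377.3 K.
So the greenhouse effect raises the surface by 377.3 − 241.1 = 136.2 K.

136 K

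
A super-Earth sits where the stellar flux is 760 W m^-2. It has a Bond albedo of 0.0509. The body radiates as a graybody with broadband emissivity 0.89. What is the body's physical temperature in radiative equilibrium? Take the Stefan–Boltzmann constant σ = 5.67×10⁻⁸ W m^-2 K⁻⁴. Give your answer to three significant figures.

The planet absorbs (1−α)S over its disc πR² and re-emits over 4πR², so the mean absorbed flux is (1−0.0509)·760.0/4 = 180.3 W m^-2.
Radiative balance εσT⁴ = 180.3 gives T = [180.3/(0.89·σ)]^(1/4) = 244.5 K.

244 K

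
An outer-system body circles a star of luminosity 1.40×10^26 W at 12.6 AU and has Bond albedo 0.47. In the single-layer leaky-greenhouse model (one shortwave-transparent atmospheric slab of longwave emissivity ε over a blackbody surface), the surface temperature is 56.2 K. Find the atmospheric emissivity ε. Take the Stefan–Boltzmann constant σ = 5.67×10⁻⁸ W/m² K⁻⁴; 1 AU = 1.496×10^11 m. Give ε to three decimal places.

0.531

d = 12.6 × 1.496×10^11 m = 1.885×10^12 m.
S = L/(4πd²) = 3.136 W/m².
TOA balance gives T_e = 52.03 K.
T_s⁴ = T_e⁴·2/(2−ε) → ε = 2 − 2(T_e/T_s)⁴ = 2 − 2·(52.03/56.2)⁴ = 0.5310.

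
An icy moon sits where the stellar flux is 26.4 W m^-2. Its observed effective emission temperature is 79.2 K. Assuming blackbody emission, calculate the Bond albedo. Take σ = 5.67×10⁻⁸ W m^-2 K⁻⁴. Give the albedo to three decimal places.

0.662

Energy balance: S(1−α)/4 = σT⁴, so 1−α = 4σT⁴/S.
4σT⁴ = 4·5.67×10⁻⁸·(79.2)⁴ = 8.924 W m^-2.
1−α = 8.924/26.40 = 0.3380, so α = 0.6620.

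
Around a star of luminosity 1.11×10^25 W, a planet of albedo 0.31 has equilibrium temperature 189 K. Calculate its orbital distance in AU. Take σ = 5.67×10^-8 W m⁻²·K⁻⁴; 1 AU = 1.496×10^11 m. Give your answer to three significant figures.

Energy balance gives S = 4σT⁴/(1−α) = 419.4 W m⁻².
S = L/(4πd²) → d = √(L/4πS) = √(1.11×10^25/(4π·419.4)) = 4.589×10^10 m = 0.3068 AU.

0.307 AU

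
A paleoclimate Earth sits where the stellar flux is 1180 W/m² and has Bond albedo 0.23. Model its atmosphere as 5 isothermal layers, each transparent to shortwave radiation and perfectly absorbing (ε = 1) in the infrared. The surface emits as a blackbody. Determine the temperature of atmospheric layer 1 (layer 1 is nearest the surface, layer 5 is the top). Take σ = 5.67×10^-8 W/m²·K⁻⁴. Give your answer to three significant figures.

Top-of-atmosphere balance: σT_e⁴ = S(1−α)/4 = 227.2 W/m² → T_e = 251.6 K.
Each opaque layer satisfies 2T_j⁴ = T_{j−1}⁴ + T_{j+1}⁴, giving T_k⁴ = (N+1−k)T_e⁴.
With k = 1: T_1 = (5+1−1)^¼·251.6 K = 376.2 K.

376 kelvin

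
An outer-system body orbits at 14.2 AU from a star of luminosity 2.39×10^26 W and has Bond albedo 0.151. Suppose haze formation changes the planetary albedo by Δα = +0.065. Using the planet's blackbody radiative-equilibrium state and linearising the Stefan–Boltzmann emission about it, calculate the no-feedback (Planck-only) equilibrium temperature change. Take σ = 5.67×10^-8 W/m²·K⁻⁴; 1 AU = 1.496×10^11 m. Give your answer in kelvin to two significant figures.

Orbital distance: d = 14.2 AU = 2.124×10^12 m.
S = L/(4πd²) = 4.215 W/m².
The baseline emission temperature is T_e = 63.02 K.
ΔF = −(S/4)Δα = −(4.215/4)×(+0.065) = -0.06849 W/m².
The Planck feedback parameter is 4σT_e³ = 0.05677 W/m²/K.
ΔT₀ = ΔF/λ_P = -0.06849/0.05677 = -1.21 K.

-1.2 kelvin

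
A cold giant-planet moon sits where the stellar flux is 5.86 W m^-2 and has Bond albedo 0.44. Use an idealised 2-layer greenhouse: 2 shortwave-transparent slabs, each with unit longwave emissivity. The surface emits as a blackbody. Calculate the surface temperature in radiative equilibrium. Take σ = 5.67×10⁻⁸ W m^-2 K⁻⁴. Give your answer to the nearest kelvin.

OLR = S(1−α)/4 = 0.8204 W m^-2; the top layer radiates at T_e = 61.68 K.
For an N-layer opaque stack, T_s⁴ = (N+1)T_e⁴, hence T_s = (3)^(1/4)×61.68 K = 81.17 K.

81 kelvin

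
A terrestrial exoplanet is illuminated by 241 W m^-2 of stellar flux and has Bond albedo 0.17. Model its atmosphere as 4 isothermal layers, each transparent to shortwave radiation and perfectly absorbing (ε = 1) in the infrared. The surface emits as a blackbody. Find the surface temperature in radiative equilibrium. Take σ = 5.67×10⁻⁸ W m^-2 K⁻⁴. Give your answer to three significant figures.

258 K

The effective emission temperature is T_e = [S(1−α)/(4σ)]^¼ = 172.3 K.
For an N-layer opaque stack, T_s⁴ = (N+1)T_e⁴, hence T_s = (5)^(1/4)×172.3 K = 257.7 K.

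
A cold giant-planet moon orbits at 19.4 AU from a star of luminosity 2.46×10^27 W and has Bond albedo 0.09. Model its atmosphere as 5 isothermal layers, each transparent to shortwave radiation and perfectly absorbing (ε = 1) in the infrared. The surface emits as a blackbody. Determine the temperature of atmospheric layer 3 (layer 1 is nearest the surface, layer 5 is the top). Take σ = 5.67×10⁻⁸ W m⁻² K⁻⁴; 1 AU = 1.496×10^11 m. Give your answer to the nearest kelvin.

Orbital distance: d = 19.4 AU = 2.902×10^12 m.
Spreading L over a sphere of radius d: S = 2.46×10^27/(4π·2.90×10^12²) = 23.24 W m⁻².
OLR = S(1−α)/4 = 5.287 W m⁻²; the top layer radiates at T_e = 98.27 K.
The net upward flux σT_e⁴ is constant between every pair of levels, so T_k⁴ = (N+1−k)T_e⁴.
With k = 3: T_3 = (5+1−3)^¼·98.27 K = 129.3 K.

129 kelvin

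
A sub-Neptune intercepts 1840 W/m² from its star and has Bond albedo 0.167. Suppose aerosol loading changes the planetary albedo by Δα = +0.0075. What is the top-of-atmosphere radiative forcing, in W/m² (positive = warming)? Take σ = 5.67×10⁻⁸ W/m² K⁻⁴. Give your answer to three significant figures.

TOA radiative forcing: ΔF = −S·Δα/4 = −1840·(+0.0075)/4 = -3.450 W/m².

-3.45 W/m²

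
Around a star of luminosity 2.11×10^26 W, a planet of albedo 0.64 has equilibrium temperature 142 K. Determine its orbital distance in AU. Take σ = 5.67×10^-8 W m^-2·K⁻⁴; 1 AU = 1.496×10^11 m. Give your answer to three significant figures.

The flux needed for this T is 4σT⁴/(1−0.64) = 256.1 W m^-2.
From L = 4πd²S, d = √(2.11×10^26/(4π·256.1)) = 2.560×10^11 m = 1.711 AU.

1.71 AU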